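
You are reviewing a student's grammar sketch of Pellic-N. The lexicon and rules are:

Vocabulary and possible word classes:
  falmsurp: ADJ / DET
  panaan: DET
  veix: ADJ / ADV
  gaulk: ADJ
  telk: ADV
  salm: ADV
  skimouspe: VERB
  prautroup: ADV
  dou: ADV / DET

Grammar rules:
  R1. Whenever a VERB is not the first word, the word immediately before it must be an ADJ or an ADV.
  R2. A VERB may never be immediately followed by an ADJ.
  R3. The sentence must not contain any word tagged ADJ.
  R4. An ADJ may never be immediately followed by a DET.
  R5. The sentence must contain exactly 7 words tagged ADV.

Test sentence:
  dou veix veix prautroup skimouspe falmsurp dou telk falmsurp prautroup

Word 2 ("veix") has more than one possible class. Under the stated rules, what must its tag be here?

ADV

Candidates per position — 1:dou {ADV,DET}; 2:veix {ADJ,ADV}; 3:veix {ADJ,ADV}; 4:prautroup {ADV}; 5:skimouspe {VERB}; 6:falmsurp {ADJ,DET}; 7:dou {ADV,DET}; 8:telk {ADV}; 9:falmsurp {ADJ,DET}; 10:prautroup {ADV}.
At position 1, choosing DET makes rule 5 impossible to satisfy; hence ADV.
At position 2, choosing ADJ makes rule 3 impossible to satisfy; hence ADV.
At position 3, choosing ADJ makes rule 3 impossible to satisfy; hence ADV.
At position 6, choosing ADJ makes rule 2 impossible to satisfy; hence DET.
At position 7, choosing DET makes rule 5 impossible to satisfy; hence ADV.
At position 9, choosing ADJ makes rule 3 impossible to satisfy; hence DET.
The only consistent sequence is: ADV ADV ADV ADV VERB DET ADV ADV DET ADV.
Verifying each rule — rule 1 holds; rule 2 holds; rule 3 holds; rule 4 holds; rule 5 holds.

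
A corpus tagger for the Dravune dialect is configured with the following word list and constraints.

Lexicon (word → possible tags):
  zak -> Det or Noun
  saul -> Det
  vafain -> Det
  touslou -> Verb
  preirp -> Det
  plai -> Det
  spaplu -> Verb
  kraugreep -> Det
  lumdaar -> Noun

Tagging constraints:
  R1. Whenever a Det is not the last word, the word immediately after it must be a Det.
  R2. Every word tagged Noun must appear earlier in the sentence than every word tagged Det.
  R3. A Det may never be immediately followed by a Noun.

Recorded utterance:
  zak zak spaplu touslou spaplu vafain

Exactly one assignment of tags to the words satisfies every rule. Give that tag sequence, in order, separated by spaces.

Candidates per position — 1:zak {Det,Noun}; 2:zak {Det,Noun}; 3:spaplu {Verb}; 4:touslou {Verb}; 5:spaplu {Verb}; 6:vafain {Det}.
Position 1: tagging it Det would leave rule 1 unsatisfiable, so it must be Noun.
Position 2: tagging it Det would leave rule 1 unsatisfiable, so it must be Noun.
So the tagging must be: Noun Noun Verb Verb Verb Det.
Verifying each rule — rule 1 holds; rule 2 holds; rule 3 holds.

Noun Noun Verb Verb Verb Det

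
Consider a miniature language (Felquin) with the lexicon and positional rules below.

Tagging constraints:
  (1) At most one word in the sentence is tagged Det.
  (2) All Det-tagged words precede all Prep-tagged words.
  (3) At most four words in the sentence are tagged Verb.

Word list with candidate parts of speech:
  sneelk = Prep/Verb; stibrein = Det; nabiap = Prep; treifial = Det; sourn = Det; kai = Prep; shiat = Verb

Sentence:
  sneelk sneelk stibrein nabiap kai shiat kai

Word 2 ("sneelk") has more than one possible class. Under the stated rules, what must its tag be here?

Candidates per position — 1:sneelk {Prep,Verb}; 2:sneelk {Prep,Verb}; 3:stibrein {Det}; 4:nabiap {Prep}; 5:kai {Prep}; 6:shiat {Verb}; 7:kai {Prep}.
Position 1: Prep is ruled out by rule 2; that leaves Verb.
Position 2: Prep is ruled out by rule 2; that leaves Verb.
That leaves exactly one tagging: Verb Verb Det Prep Prep Verb Prep.
Verifying each rule — rule 1 holds; rule 2 holds; rule 3 holds.

Verb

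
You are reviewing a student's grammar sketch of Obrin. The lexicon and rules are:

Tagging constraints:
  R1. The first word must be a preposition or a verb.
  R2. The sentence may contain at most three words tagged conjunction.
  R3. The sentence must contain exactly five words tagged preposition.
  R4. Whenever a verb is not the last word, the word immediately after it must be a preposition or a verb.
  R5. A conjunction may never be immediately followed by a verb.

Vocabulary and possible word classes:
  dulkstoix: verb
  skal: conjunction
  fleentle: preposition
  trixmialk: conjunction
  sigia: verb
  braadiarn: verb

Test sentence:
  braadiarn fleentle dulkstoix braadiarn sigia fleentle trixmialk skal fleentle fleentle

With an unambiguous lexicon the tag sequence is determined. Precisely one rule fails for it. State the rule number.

3

Fixed tagging: verb preposition verb verb verb preposition conjunction conjunction preposition preposition.
Checking each rule: R1 holds, R2 holds, R3 violated, R4 holds, R5 holds.
Only rule 3 fails.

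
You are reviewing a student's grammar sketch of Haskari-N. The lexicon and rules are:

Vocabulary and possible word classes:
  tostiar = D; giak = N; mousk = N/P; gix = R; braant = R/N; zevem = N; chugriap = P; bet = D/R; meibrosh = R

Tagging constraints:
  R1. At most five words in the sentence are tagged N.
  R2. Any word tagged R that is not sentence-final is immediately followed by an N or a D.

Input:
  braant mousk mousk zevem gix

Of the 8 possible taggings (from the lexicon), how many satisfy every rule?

6

Candidates per position — 1:braant {R,N}; 2:mousk {N,P}; 3:mousk {N,P}; 4:zevem {N}; 5:gix {R}.
There are 8 candidate sequences in total.
Checking each against the rules leaves 6 sequences.
Count = 6.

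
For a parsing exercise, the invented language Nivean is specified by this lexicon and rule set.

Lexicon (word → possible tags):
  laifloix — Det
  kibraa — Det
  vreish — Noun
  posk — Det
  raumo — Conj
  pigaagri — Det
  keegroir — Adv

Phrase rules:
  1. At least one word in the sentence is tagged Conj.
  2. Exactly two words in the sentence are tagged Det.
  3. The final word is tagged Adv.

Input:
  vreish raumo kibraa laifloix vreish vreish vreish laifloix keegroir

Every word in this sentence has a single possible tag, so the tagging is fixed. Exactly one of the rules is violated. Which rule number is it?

Fixed tagging: Noun Conj Det Det Noun Noun Noun Det Adv.
Applying the rules: R1 ok, R2 fails, R3 ok.
Only rule 2 fails.

2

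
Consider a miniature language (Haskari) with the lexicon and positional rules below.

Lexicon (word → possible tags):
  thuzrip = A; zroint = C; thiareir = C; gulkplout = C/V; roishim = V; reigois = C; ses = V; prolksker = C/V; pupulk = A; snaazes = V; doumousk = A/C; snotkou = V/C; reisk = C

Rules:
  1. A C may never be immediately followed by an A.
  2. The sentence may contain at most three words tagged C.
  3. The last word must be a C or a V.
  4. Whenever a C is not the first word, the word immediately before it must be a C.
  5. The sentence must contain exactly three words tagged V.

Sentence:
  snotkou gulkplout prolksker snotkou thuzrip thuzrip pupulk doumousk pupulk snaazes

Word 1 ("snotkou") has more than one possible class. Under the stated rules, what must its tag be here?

C

Candidates per position — 1:snotkou {V,C}; 2:gulkplout {C,V}; 3:prolksker {C,V}; 4:snotkou {V,C}; 5:thuzrip {A}; 6:thuzrip {A}; 7:pupulk {A}; 8:doumousk {A,C}; 9:pupulk {A}; 10:snaazes {V}.
At position 4, choosing C makes rule 1 impossible to satisfy; hence V.
At position 8, choosing C makes rule 1 impossible to satisfy; hence A.
Position 1: the remaining choice is settled jointly with positions 2, 3 — only C at position 1 is part of a tagging that satisfies every rule.
The only consistent sequence is: C C V V A A A A A V.
Verifying each rule — rule 1 holds; rule 2 holds; rule 3 holds; rule 4 holds; rule 5 holds.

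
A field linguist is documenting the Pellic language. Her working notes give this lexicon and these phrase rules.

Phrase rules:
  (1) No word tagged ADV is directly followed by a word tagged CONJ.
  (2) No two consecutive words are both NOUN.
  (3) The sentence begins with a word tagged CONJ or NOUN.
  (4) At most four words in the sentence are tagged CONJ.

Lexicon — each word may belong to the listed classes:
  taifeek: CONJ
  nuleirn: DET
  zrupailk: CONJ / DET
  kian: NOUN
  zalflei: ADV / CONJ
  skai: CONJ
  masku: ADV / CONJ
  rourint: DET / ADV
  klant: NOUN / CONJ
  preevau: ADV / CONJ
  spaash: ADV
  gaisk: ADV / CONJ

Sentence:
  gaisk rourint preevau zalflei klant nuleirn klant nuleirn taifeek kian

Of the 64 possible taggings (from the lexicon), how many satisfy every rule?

7

Candidates per position — 1:gaisk {ADV,CONJ}; 2:rourint {DET,ADV}; 3:preevau {ADV,CONJ}; 4:zalflei {ADV,CONJ}; 5:klant {NOUN,CONJ}; 6:nuleirn {DET}; 7:klant {NOUN,CONJ}; 8:nuleirn {DET}; 9:taifeek {CONJ}; 10:kian {NOUN}.
There are 64 candidate sequences in total.
Checking each against the rules leaves 7 sequences.
Count = 7.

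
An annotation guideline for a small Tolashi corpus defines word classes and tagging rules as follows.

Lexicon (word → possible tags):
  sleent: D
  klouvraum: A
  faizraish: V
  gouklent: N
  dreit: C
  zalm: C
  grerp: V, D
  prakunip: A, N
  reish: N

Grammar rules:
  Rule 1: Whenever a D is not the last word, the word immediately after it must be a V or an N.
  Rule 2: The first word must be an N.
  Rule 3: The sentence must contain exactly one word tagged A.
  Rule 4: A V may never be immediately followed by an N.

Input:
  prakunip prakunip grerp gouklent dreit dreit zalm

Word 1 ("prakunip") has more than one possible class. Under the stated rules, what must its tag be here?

N

Candidates per position — 1:prakunip {A,N}; 2:prakunip {A,N}; 3:grerp {V,D}; 4:gouklent {N}; 5:dreit {C}; 6:dreit {C}; 7:zalm {C}.
At position 1, choosing A makes rule 2 impossible to satisfy; hence N.
At position 2, choosing N makes rule 3 impossible to satisfy; hence A.
At position 3, choosing V makes rule 4 impossible to satisfy; hence D.
That leaves exactly one tagging: N A D N C C C.
Verifying each rule — rule 1 ok; rule 2 ok; rule 3 ok; rule 4 ok.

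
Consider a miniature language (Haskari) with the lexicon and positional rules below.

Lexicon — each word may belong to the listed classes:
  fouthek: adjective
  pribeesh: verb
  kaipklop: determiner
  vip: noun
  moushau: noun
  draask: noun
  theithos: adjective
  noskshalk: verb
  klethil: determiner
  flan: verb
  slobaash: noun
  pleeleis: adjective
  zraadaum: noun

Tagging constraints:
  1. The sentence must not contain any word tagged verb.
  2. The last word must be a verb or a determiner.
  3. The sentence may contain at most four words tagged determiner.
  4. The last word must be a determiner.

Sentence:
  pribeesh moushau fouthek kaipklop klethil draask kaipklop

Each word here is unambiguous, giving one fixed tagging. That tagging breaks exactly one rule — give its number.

1

Fixed tagging: verb noun adjective determiner determiner noun determiner.
Checking each rule: R1 fail, R2 pass, R3 pass, R4 pass.
Only rule 1 fails.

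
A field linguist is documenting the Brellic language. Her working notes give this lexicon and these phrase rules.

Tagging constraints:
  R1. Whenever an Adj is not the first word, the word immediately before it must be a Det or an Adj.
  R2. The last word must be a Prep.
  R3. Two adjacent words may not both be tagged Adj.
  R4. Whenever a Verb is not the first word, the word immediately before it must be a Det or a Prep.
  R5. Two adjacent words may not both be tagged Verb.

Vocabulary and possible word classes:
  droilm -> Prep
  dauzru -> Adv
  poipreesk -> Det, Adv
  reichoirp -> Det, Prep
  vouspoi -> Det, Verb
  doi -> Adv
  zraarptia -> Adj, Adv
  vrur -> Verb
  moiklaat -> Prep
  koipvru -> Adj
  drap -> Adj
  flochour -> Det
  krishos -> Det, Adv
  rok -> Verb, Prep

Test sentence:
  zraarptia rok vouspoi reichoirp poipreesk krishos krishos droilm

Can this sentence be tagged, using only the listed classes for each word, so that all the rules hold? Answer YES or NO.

Candidates per position — 1:zraarptia {Adj,Adv}; 2:rok {Verb,Prep}; 3:vouspoi {Det,Verb}; 4:reichoirp {Det,Prep}; 5:poipreesk {Det,Adv}; 6:krishos {Det,Adv}; 7:krishos {Det,Adv}; 8:droilm {Prep}.
One satisfying assignment: Adv Prep Verb Det Adv Det Det Prep.
Verifying each rule — rule 1 ok; rule 2 ok; rule 3 ok; rule 4 ok; rule 5 ok.

YES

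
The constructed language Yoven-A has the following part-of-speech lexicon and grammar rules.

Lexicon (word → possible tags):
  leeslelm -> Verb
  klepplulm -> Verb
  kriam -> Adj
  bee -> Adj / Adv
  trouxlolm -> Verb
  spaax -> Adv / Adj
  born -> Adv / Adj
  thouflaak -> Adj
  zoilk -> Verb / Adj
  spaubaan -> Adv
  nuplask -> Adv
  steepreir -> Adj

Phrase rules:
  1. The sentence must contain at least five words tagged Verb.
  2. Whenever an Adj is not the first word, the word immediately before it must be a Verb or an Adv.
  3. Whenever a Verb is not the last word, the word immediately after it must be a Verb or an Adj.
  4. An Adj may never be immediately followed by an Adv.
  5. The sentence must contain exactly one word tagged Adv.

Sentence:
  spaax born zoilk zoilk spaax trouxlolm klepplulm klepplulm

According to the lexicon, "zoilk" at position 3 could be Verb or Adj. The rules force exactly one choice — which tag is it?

Candidates per position — 1:spaax {Adv,Adj}; 2:born {Adv,Adj}; 3:zoilk {Verb,Adj}; 4:zoilk {Verb,Adj}; 5:spaax {Adv,Adj}; 6:trouxlolm {Verb}; 7:klepplulm {Verb}; 8:klepplulm {Verb}.
At position 3, choosing Adj makes rule 1 impossible to satisfy; hence Verb.
At position 4, choosing Adj makes rule 1 impossible to satisfy; hence Verb.
At position 5, choosing Adv makes rule 3 impossible to satisfy; hence Adj.
The remaining ambiguous positions (1, 2) are resolved jointly — only one combination satisfies every rule.
So the tagging must be: Adv Adj Verb Verb Adj Verb Verb Verb.
Verifying each rule — rule 1 satisfied; rule 2 satisfied; rule 3 satisfied; rule 4 satisfied; rule 5 satisfied.

Verb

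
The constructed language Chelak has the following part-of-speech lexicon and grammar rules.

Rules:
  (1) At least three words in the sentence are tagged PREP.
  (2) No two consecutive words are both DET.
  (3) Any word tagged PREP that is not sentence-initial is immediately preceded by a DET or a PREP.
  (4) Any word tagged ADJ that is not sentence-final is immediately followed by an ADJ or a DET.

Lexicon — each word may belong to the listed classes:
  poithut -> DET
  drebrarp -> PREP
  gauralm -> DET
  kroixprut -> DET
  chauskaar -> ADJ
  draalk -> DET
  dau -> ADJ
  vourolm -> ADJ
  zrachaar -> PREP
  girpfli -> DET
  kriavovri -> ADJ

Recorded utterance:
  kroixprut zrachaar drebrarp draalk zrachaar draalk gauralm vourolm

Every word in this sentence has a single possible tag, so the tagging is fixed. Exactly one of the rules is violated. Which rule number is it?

2

Fixed tagging: DET PREP PREP DET PREP DET DET ADJ.
Applying the rules: R1 ok, R2 fails, R3 ok, R4 ok.
Only rule 2 fails.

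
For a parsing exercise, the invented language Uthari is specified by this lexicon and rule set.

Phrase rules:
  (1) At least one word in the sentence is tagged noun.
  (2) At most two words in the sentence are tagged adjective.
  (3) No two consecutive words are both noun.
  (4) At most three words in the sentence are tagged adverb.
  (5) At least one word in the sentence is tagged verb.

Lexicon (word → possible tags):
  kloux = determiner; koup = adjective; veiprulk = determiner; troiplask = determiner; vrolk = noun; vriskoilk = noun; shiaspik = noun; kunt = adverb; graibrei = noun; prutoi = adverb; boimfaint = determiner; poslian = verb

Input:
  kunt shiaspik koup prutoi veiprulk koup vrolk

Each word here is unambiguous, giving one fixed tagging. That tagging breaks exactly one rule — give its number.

Fixed tagging: adverb noun adjective adverb determiner adjective noun.
Rule check: R1 pass, R2 pass, R3 pass, R4 pass, R5 fail.
Only rule 5 fails.

5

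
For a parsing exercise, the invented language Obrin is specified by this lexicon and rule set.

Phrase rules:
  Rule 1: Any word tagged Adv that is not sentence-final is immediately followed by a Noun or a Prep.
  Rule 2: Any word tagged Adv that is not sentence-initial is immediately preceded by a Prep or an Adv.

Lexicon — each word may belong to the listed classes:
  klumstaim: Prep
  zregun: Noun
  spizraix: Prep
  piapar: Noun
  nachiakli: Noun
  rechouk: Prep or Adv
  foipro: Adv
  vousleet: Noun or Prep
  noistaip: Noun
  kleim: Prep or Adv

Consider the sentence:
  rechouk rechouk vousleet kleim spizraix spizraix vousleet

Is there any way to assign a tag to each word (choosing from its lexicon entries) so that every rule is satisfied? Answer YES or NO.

YES

Candidates per position — 1:rechouk {Prep,Adv}; 2:rechouk {Prep,Adv}; 3:vousleet {Noun,Prep}; 4:kleim {Prep,Adv}; 5:spizraix {Prep}; 6:spizraix {Prep}; 7:vousleet {Noun,Prep}.
One satisfying assignment: Prep Adv Noun Prep Prep Prep Prep.
Checking: rule 1 holds; rule 2 holds.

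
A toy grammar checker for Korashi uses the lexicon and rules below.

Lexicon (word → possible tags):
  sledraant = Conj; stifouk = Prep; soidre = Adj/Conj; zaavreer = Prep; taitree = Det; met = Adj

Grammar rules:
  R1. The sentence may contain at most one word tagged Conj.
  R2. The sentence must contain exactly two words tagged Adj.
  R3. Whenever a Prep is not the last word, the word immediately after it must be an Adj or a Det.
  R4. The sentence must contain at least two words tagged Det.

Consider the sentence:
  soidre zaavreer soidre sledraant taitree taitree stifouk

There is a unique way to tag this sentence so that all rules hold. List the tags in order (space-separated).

Adj Prep Adj Conj Det Det Prep

Candidates per position — 1:soidre {Adj,Conj}; 2:zaavreer {Prep}; 3:soidre {Adj,Conj}; 4:sledraant {Conj}; 5:taitree {Det}; 6:taitree {Det}; 7:stifouk {Prep}.
Position 1: tagging it Conj would leave rule 1 unsatisfiable, so it must be Adj.
Position 3: tagging it Conj would leave rule 1 unsatisfiable, so it must be Adj.
That leaves exactly one tagging: Adj Prep Adj Conj Det Det Prep.
Checking: rule 1 holds; rule 2 holds; rule 3 holds; rule 4 holds.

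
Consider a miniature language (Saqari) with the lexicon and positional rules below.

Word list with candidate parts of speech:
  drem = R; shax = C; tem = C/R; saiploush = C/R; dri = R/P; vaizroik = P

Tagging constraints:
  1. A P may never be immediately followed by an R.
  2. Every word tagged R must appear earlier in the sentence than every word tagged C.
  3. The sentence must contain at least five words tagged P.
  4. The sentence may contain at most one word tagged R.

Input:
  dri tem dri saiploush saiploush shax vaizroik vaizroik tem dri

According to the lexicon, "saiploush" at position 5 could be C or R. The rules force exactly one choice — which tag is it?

C

Candidates per position — 1:dri {R,P}; 2:tem {C,R}; 3:dri {R,P}; 4:saiploush {C,R}; 5:saiploush {C,R}; 6:shax {C}; 7:vaizroik {P}; 8:vaizroik {P}; 9:tem {C,R}; 10:dri {R,P}.
If word 1 were R, no tagging could satisfy rule 3; so word 1 is P.
If word 2 were R, no tagging could satisfy rule 1; so word 2 is C.
If word 3 were R, no tagging could satisfy rule 2; so word 3 is P.
If word 4 were R, no tagging could satisfy rule 1; so word 4 is C.
If word 5 were R, no tagging could satisfy rule 2; so word 5 is C.
If word 9 were R, no tagging could satisfy rule 1; so word 9 is C.
If word 10 were R, no tagging could satisfy rule 2; so word 10 is P.
The only consistent sequence is: P C P C C C P P C P.
Check: rule 1 satisfied; rule 2 satisfied; rule 3 satisfied; rule 4 satisfied.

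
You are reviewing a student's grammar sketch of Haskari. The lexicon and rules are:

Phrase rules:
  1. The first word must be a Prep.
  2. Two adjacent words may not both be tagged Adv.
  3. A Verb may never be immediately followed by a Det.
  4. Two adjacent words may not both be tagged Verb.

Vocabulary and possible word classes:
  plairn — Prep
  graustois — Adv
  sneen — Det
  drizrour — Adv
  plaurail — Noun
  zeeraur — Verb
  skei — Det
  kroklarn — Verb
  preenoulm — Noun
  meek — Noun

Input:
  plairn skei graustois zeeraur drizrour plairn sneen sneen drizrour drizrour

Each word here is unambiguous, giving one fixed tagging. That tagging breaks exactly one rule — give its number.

2

Fixed tagging: Prep Det Adv Verb Adv Prep Det Det Adv Adv.
Rule check: R1 pass, R2 fail, R3 pass, R4 pass.
Only rule 2 fails.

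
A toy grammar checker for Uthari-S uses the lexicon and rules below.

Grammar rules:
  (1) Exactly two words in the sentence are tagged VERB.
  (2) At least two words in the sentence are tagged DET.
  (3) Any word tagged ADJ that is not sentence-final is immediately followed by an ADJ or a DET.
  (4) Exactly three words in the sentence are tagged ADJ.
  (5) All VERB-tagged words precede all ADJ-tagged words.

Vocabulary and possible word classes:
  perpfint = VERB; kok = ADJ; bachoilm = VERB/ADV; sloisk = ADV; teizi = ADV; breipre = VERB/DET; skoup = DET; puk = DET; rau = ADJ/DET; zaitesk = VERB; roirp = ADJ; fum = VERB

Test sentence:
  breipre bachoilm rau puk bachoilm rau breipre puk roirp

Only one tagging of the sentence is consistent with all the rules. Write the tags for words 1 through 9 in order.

Candidates per position — 1:breipre {VERB,DET}; 2:bachoilm {VERB,ADV}; 3:rau {ADJ,DET}; 4:puk {DET}; 5:bachoilm {VERB,ADV}; 6:rau {ADJ,DET}; 7:breipre {VERB,DET}; 8:puk {DET}; 9:roirp {ADJ}.
Word 3 cannot be DET — rule 4 would then fail for every completion. It is ADJ.
Word 5 cannot be VERB — rule 5 would then fail for every completion. It is ADV.
Word 6 cannot be DET — rule 4 would then fail for every completion. It is ADJ.
Word 7 cannot be VERB — rule 3 would then fail for every completion. It is DET.
Word 1 cannot be DET — rule 1 would then fail for every completion. It is VERB.
Word 2 cannot be ADV — rule 1 would then fail for every completion. It is VERB.
The only consistent sequence is: VERB VERB ADJ DET ADV ADJ DET DET ADJ.
Checking: rule 1 ✓; rule 2 ✓; rule 3 ✓; rule 4 ✓; rule 5 ✓.

VERB VERB ADJ DET ADV ADJ DET DET ADJ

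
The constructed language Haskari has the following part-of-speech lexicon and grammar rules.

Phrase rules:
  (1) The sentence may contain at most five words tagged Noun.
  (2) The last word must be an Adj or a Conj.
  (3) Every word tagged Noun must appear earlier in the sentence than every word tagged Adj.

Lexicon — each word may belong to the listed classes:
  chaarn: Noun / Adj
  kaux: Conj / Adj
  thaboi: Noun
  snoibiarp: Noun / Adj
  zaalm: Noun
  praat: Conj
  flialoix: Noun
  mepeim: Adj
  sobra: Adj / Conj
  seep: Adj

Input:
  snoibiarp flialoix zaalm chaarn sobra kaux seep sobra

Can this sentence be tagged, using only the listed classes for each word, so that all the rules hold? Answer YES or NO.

Candidates per position — 1:snoibiarp {Noun,Adj}; 2:flialoix {Noun}; 3:zaalm {Noun}; 4:chaarn {Noun,Adj}; 5:sobra {Adj,Conj}; 6:kaux {Conj,Adj}; 7:seep {Adj}; 8:sobra {Adj,Conj}.
One satisfying assignment: Noun Noun Noun Adj Conj Adj Adj Adj.
Checking: rule 1 holds; rule 2 holds; rule 3 holds.

YES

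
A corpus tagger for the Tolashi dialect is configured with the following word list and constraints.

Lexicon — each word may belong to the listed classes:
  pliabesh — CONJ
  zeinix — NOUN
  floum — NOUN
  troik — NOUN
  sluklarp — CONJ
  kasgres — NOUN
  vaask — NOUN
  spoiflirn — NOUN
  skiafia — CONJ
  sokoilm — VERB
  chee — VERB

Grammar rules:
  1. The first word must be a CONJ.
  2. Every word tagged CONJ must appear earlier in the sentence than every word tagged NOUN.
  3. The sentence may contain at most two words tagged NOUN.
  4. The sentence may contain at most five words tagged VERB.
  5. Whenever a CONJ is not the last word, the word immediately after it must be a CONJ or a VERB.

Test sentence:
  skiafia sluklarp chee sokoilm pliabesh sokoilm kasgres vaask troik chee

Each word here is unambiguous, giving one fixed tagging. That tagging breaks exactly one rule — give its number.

Fixed tagging: CONJ CONJ VERB VERB CONJ VERB NOUN NOUN NOUN VERB.
Rule check: R1 ✓, R2 ✓, R3 ✗, R4 ✓, R5 ✓.
Only rule 3 fails.

3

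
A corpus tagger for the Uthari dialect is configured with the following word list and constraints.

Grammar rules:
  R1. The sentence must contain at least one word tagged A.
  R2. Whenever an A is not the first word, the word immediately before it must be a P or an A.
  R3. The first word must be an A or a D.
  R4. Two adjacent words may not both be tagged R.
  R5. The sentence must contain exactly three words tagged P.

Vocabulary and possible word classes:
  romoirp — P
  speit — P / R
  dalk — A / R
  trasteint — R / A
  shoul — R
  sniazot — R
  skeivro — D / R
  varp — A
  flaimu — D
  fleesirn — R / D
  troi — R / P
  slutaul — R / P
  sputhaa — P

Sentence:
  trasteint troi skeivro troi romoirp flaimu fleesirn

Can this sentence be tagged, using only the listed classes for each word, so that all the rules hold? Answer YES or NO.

Candidates per position — 1:trasteint {R,A}; 2:troi {R,P}; 3:skeivro {D,R}; 4:troi {R,P}; 5:romoirp {P}; 6:flaimu {D}; 7:fleesirn {R,D}.
One satisfying assignment: A P D P P D R.
Verifying each rule — rule 1 satisfied; rule 2 satisfied; rule 3 satisfied; rule 4 satisfied; rule 5 satisfied.

YES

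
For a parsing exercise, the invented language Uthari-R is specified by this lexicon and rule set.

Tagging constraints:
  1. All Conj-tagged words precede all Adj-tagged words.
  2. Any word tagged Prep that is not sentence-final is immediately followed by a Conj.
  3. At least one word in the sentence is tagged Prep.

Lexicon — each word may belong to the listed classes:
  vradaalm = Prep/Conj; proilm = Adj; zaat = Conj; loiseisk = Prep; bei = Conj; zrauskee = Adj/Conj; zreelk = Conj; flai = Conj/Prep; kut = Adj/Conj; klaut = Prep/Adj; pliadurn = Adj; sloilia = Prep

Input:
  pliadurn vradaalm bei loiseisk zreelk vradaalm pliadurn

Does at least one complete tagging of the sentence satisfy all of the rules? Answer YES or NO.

NO

Candidates per position — 1:pliadurn {Adj}; 2:vradaalm {Prep,Conj}; 3:bei {Conj}; 4:loiseisk {Prep}; 5:zreelk {Conj}; 6:vradaalm {Prep,Conj}; 7:pliadurn {Adj}.
Rule 1 cannot be satisfied by any choice of tags from the lexicon.
So there is no consistent tagging.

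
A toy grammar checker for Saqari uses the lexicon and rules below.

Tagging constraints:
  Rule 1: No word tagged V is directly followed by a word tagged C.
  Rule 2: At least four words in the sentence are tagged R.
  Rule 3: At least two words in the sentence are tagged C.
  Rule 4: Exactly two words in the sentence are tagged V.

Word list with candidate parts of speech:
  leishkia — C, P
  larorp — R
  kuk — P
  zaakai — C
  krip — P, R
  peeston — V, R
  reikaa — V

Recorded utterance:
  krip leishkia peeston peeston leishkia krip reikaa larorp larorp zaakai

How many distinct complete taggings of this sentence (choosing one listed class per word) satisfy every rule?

Candidates per position — 1:krip {P,R}; 2:leishkia {C,P}; 3:peeston {V,R}; 4:peeston {V,R}; 5:leishkia {C,P}; 6:krip {P,R}; 7:reikaa {V}; 8:larorp {R}; 9:larorp {R}; 10:zaakai {C}.
There are 64 candidate sequences in total.
Checking each against the rules leaves 12 sequences.
Count = 12.

12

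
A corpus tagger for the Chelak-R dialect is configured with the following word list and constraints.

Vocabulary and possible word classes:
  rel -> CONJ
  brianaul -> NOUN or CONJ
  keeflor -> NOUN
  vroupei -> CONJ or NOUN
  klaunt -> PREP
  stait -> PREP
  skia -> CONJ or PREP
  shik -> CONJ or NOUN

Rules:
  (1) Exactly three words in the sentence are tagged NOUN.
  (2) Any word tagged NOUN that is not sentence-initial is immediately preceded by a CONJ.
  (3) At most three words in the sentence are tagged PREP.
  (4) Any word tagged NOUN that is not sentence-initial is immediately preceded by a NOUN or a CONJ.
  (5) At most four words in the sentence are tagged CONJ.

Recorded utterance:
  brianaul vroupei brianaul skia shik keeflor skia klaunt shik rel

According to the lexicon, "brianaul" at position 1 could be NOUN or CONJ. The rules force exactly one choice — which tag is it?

NOUN

Candidates per position — 1:brianaul {NOUN,CONJ}; 2:vroupei {CONJ,NOUN}; 3:brianaul {NOUN,CONJ}; 4:skia {CONJ,PREP}; 5:shik {CONJ,NOUN}; 6:keeflor {NOUN}; 7:skia {CONJ,PREP}; 8:klaunt {PREP}; 9:shik {CONJ,NOUN}; 10:rel {CONJ}.
Position 5: NOUN is ruled out by rule 2; that leaves CONJ.
Position 9: NOUN is ruled out by rule 2; that leaves CONJ.
Position 1: the remaining choice is settled jointly with positions 2, 3, 4, 7 — only NOUN at position 1 is part of a tagging that satisfies every rule.
The only consistent sequence is: NOUN CONJ NOUN PREP CONJ NOUN PREP PREP CONJ CONJ.
Rule-by-rule: rule 1 satisfied; rule 2 satisfied; rule 3 satisfied; rule 4 satisfied; rule 5 satisfied.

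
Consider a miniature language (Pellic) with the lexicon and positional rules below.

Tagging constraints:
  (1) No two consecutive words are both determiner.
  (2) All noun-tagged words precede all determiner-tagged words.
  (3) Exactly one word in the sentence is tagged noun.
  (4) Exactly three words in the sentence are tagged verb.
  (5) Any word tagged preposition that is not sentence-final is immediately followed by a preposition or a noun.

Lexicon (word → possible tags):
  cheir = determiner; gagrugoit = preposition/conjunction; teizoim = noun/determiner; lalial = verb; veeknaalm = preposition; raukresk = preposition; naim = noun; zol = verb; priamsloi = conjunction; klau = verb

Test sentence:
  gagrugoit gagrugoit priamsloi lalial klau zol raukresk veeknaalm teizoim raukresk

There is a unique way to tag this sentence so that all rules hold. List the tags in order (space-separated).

Candidates per position — 1:gagrugoit {preposition,conjunction}; 2:gagrugoit {preposition,conjunction}; 3:priamsloi {conjunction}; 4:lalial {verb}; 5:klau {verb}; 6:zol {verb}; 7:raukresk {preposition}; 8:veeknaalm {preposition}; 9:teizoim {noun,determiner}; 10:raukresk {preposition}.
Position 1: preposition is ruled out by rule 5; that leaves conjunction.
Position 2: preposition is ruled out by rule 5; that leaves conjunction.
Position 9: determiner is ruled out by rule 3; that leaves noun.
The only consistent sequence is: conjunction conjunction conjunction verb verb verb preposition preposition noun preposition.
Check: rule 1 satisfied; rule 2 satisfied; rule 3 satisfied; rule 4 satisfied; rule 5 satisfied.

conjunction conjunction conjunction verb verb verb preposition preposition noun preposition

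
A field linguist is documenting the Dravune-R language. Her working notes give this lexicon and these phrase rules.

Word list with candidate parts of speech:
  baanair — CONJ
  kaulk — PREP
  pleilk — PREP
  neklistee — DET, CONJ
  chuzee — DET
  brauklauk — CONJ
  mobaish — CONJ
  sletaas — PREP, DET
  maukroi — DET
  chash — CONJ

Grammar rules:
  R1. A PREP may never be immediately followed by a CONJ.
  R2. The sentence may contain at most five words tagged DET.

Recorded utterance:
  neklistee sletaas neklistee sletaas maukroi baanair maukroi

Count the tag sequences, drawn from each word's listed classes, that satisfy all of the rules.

Candidates per position — 1:neklistee {DET,CONJ}; 2:sletaas {PREP,DET}; 3:neklistee {DET,CONJ}; 4:sletaas {PREP,DET}; 5:maukroi {DET}; 6:baanair {CONJ}; 7:maukroi {DET}.
There are 16 candidate sequences in total.
Checking each against the rules leaves 11 sequences.
Count = 11.

11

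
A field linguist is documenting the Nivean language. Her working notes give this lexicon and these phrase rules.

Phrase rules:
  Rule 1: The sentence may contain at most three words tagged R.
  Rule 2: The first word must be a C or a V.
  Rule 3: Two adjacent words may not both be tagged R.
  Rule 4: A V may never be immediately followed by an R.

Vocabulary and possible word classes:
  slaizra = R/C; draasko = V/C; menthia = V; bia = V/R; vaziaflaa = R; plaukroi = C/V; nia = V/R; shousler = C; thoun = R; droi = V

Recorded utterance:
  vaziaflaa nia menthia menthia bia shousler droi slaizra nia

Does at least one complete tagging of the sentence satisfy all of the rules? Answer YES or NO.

Candidates per position — 1:vaziaflaa {R}; 2:nia {V,R}; 3:menthia {V}; 4:menthia {V}; 5:bia {V,R}; 6:shousler {C}; 7:droi {V}; 8:slaizra {R,C}; 9:nia {V,R}.
Rule 2 cannot be satisfied by any choice of tags from the lexicon.
So there is no consistent tagging.

NO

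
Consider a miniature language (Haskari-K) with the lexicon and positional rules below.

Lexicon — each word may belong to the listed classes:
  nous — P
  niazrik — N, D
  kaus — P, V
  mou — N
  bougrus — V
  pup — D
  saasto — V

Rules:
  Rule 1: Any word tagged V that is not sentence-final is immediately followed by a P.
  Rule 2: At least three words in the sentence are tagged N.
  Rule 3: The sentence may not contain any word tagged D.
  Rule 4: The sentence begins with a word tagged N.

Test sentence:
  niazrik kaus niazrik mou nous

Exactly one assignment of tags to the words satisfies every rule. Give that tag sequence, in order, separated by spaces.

N P N N P

Candidates per position — 1:niazrik {N,D}; 2:kaus {P,V}; 3:niazrik {N,D}; 4:mou {N}; 5:nous {P}.
Position 1: D is ruled out by rule 2; that leaves N.
Position 2: V is ruled out by rule 1; that leaves P.
Position 3: D is ruled out by rule 2; that leaves N.
That leaves exactly one tagging: N P N N P.
Rule-by-rule: rule 1 holds; rule 2 holds; rule 3 holds; rule 4 holds.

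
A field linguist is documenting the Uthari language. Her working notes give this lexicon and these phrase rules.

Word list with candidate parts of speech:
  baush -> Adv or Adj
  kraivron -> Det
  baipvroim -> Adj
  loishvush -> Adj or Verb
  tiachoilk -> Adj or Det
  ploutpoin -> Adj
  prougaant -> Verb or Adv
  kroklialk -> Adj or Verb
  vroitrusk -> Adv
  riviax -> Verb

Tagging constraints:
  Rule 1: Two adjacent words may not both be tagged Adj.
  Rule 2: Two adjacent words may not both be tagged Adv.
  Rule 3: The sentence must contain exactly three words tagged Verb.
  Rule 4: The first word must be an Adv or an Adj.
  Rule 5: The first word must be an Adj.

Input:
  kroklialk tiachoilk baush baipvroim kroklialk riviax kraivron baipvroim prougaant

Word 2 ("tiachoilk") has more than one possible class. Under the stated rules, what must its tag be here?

Det

Candidates per position — 1:kroklialk {Adj,Verb}; 2:tiachoilk {Adj,Det}; 3:baush {Adv,Adj}; 4:baipvroim {Adj}; 5:kroklialk {Adj,Verb}; 6:riviax {Verb}; 7:kraivron {Det}; 8:baipvroim {Adj}; 9:prougaant {Verb,Adv}.
Position 1: tagging it Verb would leave rule 4 unsatisfiable, so it must be Adj.
Position 2: tagging it Adj would leave rule 1 unsatisfiable, so it must be Det.
Position 3: tagging it Adj would leave rule 1 unsatisfiable, so it must be Adv.
Position 5: tagging it Adj would leave rule 1 unsatisfiable, so it must be Verb.
Position 9: tagging it Adv would leave rule 3 unsatisfiable, so it must be Verb.
That leaves exactly one tagging: Adj Det Adv Adj Verb Verb Det Adj Verb.
Checking: rule 1 ✓; rule 2 ✓; rule 3 ✓; rule 4 ✓; rule 5 ✓.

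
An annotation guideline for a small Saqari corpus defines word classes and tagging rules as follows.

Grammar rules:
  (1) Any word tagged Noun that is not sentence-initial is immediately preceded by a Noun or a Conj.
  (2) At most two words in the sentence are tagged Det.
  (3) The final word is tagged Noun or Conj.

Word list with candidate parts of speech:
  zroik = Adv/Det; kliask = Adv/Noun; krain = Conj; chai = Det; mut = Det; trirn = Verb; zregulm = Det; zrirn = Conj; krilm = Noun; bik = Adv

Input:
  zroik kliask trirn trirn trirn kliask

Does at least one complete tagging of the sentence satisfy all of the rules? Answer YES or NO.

NO

Candidates per position — 1:zroik {Adv,Det}; 2:kliask {Adv,Noun}; 3:trirn {Verb}; 4:trirn {Verb}; 5:trirn {Verb}; 6:kliask {Adv,Noun}.
Every candidate sequence violates at least one rule; no consistent tagging exists.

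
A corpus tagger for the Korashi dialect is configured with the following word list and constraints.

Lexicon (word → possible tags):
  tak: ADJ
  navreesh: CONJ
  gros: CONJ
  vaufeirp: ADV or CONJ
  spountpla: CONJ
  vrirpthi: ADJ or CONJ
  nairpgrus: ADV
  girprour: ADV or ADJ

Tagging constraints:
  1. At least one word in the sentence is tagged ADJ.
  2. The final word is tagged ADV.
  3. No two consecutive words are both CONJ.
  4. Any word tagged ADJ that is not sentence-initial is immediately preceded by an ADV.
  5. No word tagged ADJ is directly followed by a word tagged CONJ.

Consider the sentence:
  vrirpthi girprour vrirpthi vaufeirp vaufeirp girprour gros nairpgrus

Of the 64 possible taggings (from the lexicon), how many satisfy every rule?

6

Candidates per position — 1:vrirpthi {ADJ,CONJ}; 2:girprour {ADV,ADJ}; 3:vrirpthi {ADJ,CONJ}; 4:vaufeirp {ADV,CONJ}; 5:vaufeirp {ADV,CONJ}; 6:girprour {ADV,ADJ}; 7:gros {CONJ}; 8:nairpgrus {ADV}.
There are 64 candidate sequences in total.
Checking each against the rules leaves 6 sequences.
Count = 6.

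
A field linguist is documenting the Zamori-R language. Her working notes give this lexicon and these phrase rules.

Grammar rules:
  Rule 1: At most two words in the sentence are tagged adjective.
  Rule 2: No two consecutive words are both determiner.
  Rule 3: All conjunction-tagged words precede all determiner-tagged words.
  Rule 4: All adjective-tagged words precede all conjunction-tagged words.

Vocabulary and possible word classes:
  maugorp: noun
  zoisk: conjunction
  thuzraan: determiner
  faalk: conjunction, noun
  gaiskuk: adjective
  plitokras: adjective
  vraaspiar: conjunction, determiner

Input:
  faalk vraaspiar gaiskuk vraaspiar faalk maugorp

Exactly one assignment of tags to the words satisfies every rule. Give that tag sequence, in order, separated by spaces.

Candidates per position — 1:faalk {conjunction,noun}; 2:vraaspiar {conjunction,determiner}; 3:gaiskuk {adjective}; 4:vraaspiar {conjunction,determiner}; 5:faalk {conjunction,noun}; 6:maugorp {noun}.
At position 1, choosing conjunction makes rule 4 impossible to satisfy; hence noun.
At position 2, choosing conjunction makes rule 4 impossible to satisfy; hence determiner.
At position 4, choosing conjunction makes rule 3 impossible to satisfy; hence determiner.
At position 5, choosing conjunction makes rule 3 impossible to satisfy; hence noun.
The only consistent sequence is: noun determiner adjective determiner noun noun.
Checking: rule 1 holds; rule 2 holds; rule 3 holds; rule 4 holds.

noun determiner adjective determiner noun noun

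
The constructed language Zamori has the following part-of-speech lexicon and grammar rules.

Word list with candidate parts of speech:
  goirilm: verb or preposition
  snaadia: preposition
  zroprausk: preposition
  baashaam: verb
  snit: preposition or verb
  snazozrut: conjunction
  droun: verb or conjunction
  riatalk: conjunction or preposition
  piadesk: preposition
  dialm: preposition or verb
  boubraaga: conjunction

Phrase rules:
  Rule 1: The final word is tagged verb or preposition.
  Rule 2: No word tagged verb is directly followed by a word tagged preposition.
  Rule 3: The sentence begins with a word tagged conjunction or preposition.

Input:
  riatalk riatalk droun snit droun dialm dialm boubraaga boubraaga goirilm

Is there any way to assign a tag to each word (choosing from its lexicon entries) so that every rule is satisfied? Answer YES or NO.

Candidates per position — 1:riatalk {conjunction,preposition}; 2:riatalk {conjunction,preposition}; 3:droun {verb,conjunction}; 4:snit {preposition,verb}; 5:droun {verb,conjunction}; 6:dialm {preposition,verb}; 7:dialm {preposition,verb}; 8:boubraaga {conjunction}; 9:boubraaga {conjunction}; 10:goirilm {verb,preposition}.
One satisfying assignment: preposition conjunction conjunction verb conjunction preposition preposition conjunction conjunction verb.
Verifying each rule — rule 1 satisfied; rule 2 satisfied; rule 3 satisfied.

YES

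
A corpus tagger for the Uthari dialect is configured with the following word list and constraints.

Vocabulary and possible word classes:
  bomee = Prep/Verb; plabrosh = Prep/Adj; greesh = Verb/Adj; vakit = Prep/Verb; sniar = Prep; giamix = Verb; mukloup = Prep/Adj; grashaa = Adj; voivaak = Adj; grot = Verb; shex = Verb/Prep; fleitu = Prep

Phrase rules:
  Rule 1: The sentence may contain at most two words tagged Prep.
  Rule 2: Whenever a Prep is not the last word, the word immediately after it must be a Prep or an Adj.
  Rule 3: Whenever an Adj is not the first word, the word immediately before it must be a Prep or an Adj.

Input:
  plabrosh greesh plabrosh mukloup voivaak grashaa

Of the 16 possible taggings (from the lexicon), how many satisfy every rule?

9

Candidates per position — 1:plabrosh {Prep,Adj}; 2:greesh {Verb,Adj}; 3:plabrosh {Prep,Adj}; 4:mukloup {Prep,Adj}; 5:voivaak {Adj}; 6:grashaa {Adj}.
There are 16 candidate sequences in total.
Checking each against the rules leaves 9 sequences.
Count = 9.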